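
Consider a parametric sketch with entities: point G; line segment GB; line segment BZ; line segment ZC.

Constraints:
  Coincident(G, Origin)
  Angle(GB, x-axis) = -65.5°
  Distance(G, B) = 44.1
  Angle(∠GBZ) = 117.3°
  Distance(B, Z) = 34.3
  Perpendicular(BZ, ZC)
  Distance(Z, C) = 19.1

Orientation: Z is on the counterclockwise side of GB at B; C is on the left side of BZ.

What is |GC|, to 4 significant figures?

58.11

G is at the origin; GB runs at -65.5° with length 44.1, so B = 44.1·(cos -65.5°, sin -65.5°) = (18.29, -40.13). ∠GBZ = 117.3°, so BZ runs at -65.5° + (180° − 117.3°) = -2.800° from the x-axis; with |BZ| = 34.3, Z = B + 34.3·(cos -2.800°, sin -2.800°) = (52.55, -41.80). BZ ⟂ ZC; with |ZC| = 19.1 on the left of BZ, C = Z + 19.1·(0.04885, 0.9988) = (53.48, -22.73). Then |GC| = |C − G| = 58.11.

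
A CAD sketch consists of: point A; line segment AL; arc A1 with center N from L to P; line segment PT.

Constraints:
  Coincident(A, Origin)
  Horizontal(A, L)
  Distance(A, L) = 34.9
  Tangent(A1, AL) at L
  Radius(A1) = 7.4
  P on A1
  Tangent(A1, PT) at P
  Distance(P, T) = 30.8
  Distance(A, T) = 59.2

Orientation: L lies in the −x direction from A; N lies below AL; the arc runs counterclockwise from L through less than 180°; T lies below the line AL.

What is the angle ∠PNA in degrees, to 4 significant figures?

160.6°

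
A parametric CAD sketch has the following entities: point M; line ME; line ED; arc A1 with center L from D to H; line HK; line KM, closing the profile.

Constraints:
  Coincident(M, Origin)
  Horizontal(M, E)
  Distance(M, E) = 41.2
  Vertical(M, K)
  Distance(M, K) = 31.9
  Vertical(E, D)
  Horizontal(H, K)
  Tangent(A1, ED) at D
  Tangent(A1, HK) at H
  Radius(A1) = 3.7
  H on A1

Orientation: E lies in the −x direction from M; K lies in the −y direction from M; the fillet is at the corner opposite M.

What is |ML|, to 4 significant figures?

46.92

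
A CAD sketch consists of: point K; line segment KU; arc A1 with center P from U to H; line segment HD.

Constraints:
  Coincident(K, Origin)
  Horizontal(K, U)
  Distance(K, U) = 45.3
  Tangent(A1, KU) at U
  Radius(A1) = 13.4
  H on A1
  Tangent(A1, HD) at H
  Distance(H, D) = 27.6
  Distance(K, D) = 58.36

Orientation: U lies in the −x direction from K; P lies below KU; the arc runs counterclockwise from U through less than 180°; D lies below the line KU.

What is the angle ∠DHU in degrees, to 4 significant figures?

116.1°

K is at the origin; K and U share the same y with |KU| = 45.3 and U on the −x side, so U = (-45.30, 0.000). A1 meets KU tangentially, so PU is at right angles to KU, so P = U + (0, -13.4) = (-45.30, -13.40). Since PH ⟂ HD (tangency), |PD| = √(13.4² + 27.6²) = 30.68 regardless of where H sits on A1. So D lies on both circle(K, 58.36) and circle(P, 30.68); the below-KU intersection is D = (-38.99, -43.42). H is the foot of the tangent from D: H = (-55.89, -21.61).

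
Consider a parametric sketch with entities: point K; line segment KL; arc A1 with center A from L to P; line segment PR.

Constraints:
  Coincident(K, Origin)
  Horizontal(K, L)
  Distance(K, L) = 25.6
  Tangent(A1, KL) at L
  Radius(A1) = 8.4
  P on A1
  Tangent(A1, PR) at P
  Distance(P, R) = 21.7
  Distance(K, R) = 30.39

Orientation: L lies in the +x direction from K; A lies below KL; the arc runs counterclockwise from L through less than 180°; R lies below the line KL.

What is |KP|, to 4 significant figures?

18.59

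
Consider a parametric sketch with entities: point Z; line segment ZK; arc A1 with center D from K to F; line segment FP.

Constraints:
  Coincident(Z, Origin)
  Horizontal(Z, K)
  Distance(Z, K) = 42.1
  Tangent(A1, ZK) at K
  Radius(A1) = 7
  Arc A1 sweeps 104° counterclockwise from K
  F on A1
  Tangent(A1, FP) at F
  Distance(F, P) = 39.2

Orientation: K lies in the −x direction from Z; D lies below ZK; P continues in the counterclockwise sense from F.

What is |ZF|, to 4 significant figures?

49.66

Z is at the origin; ZK is horizontal with |ZK| = 42.1 and K on the −x side, so K = (-42.10, 0.000). Since A1 is tangent to ZK there, DK ⟂ ZK, so D = K + (0, -7) = (-42.10, -7.000). On A1, K sits at bearing 90° from D; a 104° counterclockwise sweep puts F at bearing 194°, so F = D + 7.0·(cos 194°, sin 194°) = (-48.89, -8.693). Then |ZF| = |F − Z| = 49.66.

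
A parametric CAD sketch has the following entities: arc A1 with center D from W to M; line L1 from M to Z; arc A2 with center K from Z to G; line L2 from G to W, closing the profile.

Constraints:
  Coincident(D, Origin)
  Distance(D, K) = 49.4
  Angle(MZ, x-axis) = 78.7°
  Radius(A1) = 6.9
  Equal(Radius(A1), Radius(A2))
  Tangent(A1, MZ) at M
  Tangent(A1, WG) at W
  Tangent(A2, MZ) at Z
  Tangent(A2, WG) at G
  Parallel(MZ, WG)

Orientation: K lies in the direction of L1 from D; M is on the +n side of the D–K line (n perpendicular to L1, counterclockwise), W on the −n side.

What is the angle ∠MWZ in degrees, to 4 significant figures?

74.39°

The slot axis is L1's direction at 78.7°, so u = (cos 78.7°, sin 78.7°) = (0.1959, 0.9806) and n = (−sin 78.7°, cos 78.7°) = (-0.9806, 0.1959). D is at the origin and K lies 49.4 along u from D, so K = 49.4·u = (9.680, 48.44). Tangency of A1 to both parallel lines with radius 6.9 puts M and W at D ± 6.9·n: M = (-6.766, 1.352), W = (6.766, -1.352). Equal radii place Z and G the same way about K: Z = K + 6.9·n = (2.913, 49.79), G = K − 6.9·n = (16.45, 47.09). Then cos ∠MWZ = WM·WZ / (|WM||WZ|), giving 74.39°.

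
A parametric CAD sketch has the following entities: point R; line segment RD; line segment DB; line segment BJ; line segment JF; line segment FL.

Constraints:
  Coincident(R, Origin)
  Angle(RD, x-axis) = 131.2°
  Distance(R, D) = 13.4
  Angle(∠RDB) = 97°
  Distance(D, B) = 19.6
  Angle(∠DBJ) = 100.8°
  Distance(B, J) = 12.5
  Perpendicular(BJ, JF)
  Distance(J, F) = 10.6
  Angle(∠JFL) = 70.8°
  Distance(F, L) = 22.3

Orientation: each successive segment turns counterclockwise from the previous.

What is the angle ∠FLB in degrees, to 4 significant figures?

40.09°

R is at the origin; RD runs at 131.2° with length 13.4, so D = (-8.826, 10.08). ∠RDB = 97.0° gives DB at -145.8° from the x-axis; with |DB| = 19.6, B = (-25.04, -0.9345). ∠DBJ = 100.8° gives BJ at -66.60° from the x-axis; with |BJ| = 12.5, J = (-20.07, -12.41). The perpendicularity gives JF at right angles to BJ, so JF runs at 23.40°; with |JF| = 10.6, F = (-10.34, -8.197). ∠JFL = 70.8° gives FL at 132.6° from the x-axis; with |FL| = 22.3, L = (-25.44, 8.218). Then cos ∠FLB = LF·LB / (|LF||LB|), giving 40.09°.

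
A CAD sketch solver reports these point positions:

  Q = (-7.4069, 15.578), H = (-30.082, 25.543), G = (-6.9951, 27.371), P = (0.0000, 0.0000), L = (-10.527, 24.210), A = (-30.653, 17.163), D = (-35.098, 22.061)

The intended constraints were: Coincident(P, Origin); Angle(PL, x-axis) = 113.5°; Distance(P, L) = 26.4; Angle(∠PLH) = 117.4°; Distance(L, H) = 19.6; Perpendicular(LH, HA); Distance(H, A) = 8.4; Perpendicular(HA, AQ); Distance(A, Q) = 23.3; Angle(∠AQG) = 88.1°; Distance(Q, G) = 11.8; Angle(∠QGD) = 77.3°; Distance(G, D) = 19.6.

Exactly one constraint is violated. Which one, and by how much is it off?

Distance(G, D) = 19.6 — off by 9.00.

P = (0.00, 0.00) ✓; PL at 113.5° ✓; |PL| = 26.40 ✓; ∠PLH = 117.4° ✓; |LH| = 19.60 ✓; ∠(LH, HA) = 90.00° ✓; |HA| = 8.399 ✓; ∠(HA, AQ) = 90.00° ✓; |AQ| = 23.30 ✓; ∠AQG = 88.10° ✓; |QG| = 11.80 ✓; ∠QGD = 77.30° ✓; |GD| = 28.60 ✗.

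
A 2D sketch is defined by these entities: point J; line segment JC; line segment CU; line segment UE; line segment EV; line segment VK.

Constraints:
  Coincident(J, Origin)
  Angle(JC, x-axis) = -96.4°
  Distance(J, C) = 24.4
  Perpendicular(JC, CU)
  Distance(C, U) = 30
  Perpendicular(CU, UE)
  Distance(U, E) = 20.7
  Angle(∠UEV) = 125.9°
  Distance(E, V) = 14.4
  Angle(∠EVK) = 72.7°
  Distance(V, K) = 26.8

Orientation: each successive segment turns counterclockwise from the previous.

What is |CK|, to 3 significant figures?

10.5

∠UEV = 125.9° gives EV at 138° from the x-axis; with |EV| = 14.4, V = (18.7, 2.67). ∠EVK = 72.7° gives VK at -115° from the x-axis; with |VK| = 26.8, K = (7.42, -21.6). Then |CK| = |K − C| = 10.5.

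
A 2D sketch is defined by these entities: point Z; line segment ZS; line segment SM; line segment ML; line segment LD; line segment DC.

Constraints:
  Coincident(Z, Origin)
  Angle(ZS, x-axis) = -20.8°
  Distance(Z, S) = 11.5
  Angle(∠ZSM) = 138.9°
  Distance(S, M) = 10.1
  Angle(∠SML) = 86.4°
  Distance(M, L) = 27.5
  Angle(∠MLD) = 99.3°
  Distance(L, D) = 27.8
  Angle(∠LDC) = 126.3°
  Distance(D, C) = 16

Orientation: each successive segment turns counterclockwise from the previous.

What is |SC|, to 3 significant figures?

35.1

∠MLD = 99.3° gives LD at -165° from the x-axis; with |LD| = 27.8, D = (-17.8, 17.6). ∠LDC = 126.3° gives DC at -112° from the x-axis; with |DC| = 16.0, C = (-23.7, 2.69). Then |SC| = |C − S| = 35.1.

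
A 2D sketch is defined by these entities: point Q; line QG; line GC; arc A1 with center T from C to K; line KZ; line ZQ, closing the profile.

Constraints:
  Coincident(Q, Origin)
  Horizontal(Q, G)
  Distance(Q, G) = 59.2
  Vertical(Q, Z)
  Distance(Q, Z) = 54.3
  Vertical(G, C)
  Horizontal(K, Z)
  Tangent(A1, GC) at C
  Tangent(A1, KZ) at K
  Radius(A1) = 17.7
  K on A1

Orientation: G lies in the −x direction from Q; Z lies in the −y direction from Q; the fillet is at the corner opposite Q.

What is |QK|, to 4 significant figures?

68.34

Q is at the origin; Q and G share the same y with |QG| = 59.2 and G on the −x side, so G = (-59.20, 0.000). Q and Z share the same x with |QZ| = 54.3 and Z on the −y side, so Z = (0.000, -54.30). The virtual corner opposite Q is at (-59.20, -54.30). Since A1 is tangent to GC there, TC ⟂ GC and since A1 is tangent to KZ there, TK ⟂ KZ, with radius 17.7, so the center T sits 17.7 in from both sides at T = (-41.50, -36.60). That places the tangent points at C = (-59.20, -36.60) on GC and K = (-41.50, -54.30) on KZ. Then |QK| = |K − Q| = 68.34.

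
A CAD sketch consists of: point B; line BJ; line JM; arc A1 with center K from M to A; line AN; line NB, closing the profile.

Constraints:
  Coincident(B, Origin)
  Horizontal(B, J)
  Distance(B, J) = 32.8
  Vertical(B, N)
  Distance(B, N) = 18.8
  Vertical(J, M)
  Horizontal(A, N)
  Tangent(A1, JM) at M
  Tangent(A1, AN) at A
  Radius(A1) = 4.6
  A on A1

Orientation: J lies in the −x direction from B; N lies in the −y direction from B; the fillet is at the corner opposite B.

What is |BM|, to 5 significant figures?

35.742

The virtual corner opposite B is at (-32.800, -18.800). Tangency of A1 to JM means the radius KM is perpendicular to JM and A1 meets AN tangentially, so KA is at right angles to AN, with radius 4.6, so the center K sits 4.6 in from both sides at K = (-28.200, -14.200). That places the tangent points at M = (-32.800, -14.200) on JM and A = (-28.200, -18.800) on AN. Then |BM| = |M − B| = 35.742.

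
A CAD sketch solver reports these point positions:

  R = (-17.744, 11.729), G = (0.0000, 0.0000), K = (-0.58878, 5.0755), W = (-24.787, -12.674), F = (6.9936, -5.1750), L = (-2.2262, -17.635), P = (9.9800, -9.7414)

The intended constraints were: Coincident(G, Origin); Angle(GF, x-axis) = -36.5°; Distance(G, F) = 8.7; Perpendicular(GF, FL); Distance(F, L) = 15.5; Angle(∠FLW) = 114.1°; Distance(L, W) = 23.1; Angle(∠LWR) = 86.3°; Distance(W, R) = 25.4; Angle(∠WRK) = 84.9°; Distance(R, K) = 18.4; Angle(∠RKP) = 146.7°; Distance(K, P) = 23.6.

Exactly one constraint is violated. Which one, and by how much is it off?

Distance(K, P) = 23.6 — off by 5.40.

G = (0.00, 0.00) ✓; GF at -36.50° ✓; |GF| = 8.700 ✓; ∠(GF, FL) = 90.00° ✓; |FL| = 15.50 ✓; ∠FLW = 114.1° ✓; |LW| = 23.10 ✓; ∠LWR = 86.30° ✓; |WR| = 25.40 ✓; ∠WRK = 84.90° ✓; |RK| = 18.40 ✓; ∠RKP = 146.7° ✓; |KP| = 18.20 ✗.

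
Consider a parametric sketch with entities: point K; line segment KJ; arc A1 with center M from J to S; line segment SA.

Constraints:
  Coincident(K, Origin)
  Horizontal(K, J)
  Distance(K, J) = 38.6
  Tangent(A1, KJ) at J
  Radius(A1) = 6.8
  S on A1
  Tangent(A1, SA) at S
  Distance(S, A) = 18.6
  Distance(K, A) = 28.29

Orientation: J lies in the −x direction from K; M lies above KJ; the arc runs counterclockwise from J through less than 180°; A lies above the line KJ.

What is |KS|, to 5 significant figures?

33.249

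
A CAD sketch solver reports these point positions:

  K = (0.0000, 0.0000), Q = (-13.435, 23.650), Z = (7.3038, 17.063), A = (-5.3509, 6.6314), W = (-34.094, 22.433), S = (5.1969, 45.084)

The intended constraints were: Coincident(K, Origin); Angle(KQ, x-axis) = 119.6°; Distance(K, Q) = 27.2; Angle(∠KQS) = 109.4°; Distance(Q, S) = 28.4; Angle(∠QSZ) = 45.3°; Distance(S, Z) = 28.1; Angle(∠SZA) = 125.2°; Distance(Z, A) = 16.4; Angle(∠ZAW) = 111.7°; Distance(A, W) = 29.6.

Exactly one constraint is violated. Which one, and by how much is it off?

Distance(A, W) = 29.6 — off by 3.20.

K = (0.00, 0.00) ✓; KQ at 119.6° ✓; |KQ| = 27.20 ✓; ∠KQS = 109.4° ✓; |QS| = 28.40 ✓; ∠QSZ = 45.30° ✓; |SZ| = 28.10 ✓; ∠SZA = 125.2° ✓; |ZA| = 16.40 ✓; ∠ZAW = 111.7° ✓; |AW| = 32.80 ✗.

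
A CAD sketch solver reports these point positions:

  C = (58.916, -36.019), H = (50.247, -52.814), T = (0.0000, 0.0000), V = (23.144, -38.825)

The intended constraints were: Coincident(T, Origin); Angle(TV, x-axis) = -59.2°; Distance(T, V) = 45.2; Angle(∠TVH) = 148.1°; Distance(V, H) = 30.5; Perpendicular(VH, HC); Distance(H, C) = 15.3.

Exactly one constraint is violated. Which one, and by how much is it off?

Distance(H, C) = 15.3 — off by 3.60.

T = (0.00, 0.00) ✓; TV at -59.20° ✓; |TV| = 45.20 ✓; ∠TVH = 148.1° ✓; |VH| = 30.50 ✓; ∠(VH, HC) = 90.00° ✓; |HC| = 18.90 ✗.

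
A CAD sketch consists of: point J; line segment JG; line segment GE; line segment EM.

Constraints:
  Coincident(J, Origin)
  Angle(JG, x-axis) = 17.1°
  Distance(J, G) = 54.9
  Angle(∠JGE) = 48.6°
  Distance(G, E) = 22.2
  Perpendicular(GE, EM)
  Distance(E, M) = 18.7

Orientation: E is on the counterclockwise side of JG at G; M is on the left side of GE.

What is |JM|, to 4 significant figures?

26.54

J is at the origin; JG runs at 17.1° with length 54.9, so G = 54.9·(cos 17.1°, sin 17.1°) = (52.47, 16.14). ∠JGE = 48.6°, so GE runs at 17.1° + (180° − 48.6°) = 148.5° from the x-axis; with |GE| = 22.2, E = G + 22.2·(cos 148.5°, sin 148.5°) = (33.54, 27.74). GE is perpendicular to EM; with |EM| = 18.7 on the left of GE, M = E + 18.7·(-0.5225, -0.8526) = (23.77, 11.80). Then |JM| = |M − J| = 26.54.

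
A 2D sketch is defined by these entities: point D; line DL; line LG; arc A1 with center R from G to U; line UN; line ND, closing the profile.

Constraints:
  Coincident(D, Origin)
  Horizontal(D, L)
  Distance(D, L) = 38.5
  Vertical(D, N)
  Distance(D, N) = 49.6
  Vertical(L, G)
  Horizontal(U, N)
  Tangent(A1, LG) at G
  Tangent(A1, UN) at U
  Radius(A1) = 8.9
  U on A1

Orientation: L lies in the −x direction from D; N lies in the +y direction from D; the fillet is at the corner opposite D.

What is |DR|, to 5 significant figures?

50.325

D is at the origin; D and L share the same y with |DL| = 38.5 and L on the −x side, so L = (-38.500, 0.0000). DN is vertical with |DN| = 49.6 and N on the +y side, so N = (0.0000, 49.600). The virtual corner opposite D is at (-38.500, 49.600). The tangent condition forces RG to be normal to LG and tangency of A1 to UN means the radius RU is perpendicular to UN, with radius 8.9, so the center R sits 8.9 in from both sides at R = (-29.600, 40.700). Then |DR| = |R − D| = 50.325.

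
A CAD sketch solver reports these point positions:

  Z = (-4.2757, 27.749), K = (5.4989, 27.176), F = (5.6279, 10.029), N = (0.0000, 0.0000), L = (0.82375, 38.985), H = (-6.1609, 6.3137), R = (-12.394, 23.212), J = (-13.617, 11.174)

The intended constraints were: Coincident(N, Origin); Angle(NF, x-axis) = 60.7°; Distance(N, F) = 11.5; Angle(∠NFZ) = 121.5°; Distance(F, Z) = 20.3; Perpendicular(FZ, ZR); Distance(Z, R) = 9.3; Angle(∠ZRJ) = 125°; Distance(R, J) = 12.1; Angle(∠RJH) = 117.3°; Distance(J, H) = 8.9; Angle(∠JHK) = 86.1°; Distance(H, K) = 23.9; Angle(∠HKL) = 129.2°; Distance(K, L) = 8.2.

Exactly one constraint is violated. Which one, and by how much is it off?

Distance(K, L) = 8.2 — off by 4.50.

N = (0.00, 0.00) ✓; NF at 60.70° ✓; |NF| = 11.50 ✓; ∠NFZ = 121.5° ✓; |FZ| = 20.30 ✓; ∠(FZ, ZR) = 90.00° ✓; |ZR| = 9.300 ✓; ∠ZRJ = 125.0° ✓; |RJ| = 12.10 ✓; ∠RJH = 117.3° ✓; |JH| = 8.900 ✓; ∠JHK = 86.10° ✓; |HK| = 23.90 ✓; ∠HKL = 129.2° ✓; |KL| = 12.70 ✗.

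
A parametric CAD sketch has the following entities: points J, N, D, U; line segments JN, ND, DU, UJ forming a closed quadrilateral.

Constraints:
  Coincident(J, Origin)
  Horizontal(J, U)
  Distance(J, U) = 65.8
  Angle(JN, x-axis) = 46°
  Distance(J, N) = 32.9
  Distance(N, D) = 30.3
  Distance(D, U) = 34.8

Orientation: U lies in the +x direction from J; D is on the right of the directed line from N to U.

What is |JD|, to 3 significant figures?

31.9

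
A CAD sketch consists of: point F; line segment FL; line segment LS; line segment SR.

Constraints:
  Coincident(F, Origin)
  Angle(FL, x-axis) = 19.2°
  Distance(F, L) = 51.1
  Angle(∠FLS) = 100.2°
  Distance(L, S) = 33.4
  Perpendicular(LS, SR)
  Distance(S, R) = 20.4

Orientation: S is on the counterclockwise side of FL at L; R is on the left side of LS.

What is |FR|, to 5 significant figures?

51.918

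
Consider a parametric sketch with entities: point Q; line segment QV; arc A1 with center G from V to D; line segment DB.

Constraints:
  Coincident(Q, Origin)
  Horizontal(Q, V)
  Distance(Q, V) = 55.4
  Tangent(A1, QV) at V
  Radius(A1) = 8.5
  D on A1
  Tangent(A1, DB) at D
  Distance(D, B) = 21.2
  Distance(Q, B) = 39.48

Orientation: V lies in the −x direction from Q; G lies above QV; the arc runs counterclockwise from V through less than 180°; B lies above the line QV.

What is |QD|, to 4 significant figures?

49.18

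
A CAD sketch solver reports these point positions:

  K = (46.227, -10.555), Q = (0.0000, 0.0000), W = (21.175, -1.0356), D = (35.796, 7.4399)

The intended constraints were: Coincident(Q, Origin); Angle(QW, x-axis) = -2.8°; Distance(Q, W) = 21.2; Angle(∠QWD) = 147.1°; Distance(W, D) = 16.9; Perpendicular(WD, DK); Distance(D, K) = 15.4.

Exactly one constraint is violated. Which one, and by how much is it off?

Distance(D, K) = 15.4 — off by 5.40.

Q = (0.00, 0.00) ✓; QW at -2.800° ✓; |QW| = 21.20 ✓; ∠QWD = 147.1° ✓; |WD| = 16.90 ✓; ∠(WD, DK) = 90.00° ✓; |DK| = 20.80 ✗.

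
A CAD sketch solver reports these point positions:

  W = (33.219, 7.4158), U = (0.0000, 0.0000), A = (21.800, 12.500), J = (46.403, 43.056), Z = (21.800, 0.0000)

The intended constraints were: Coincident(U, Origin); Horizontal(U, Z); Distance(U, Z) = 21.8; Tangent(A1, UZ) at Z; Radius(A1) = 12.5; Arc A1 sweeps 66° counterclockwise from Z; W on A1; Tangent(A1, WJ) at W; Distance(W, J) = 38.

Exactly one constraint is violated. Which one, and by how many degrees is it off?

Tangent(A1, WJ) at W — off by 3.70°.

U = (0.00, 0.00) ✓; U.y = 0.00, Z.y = 0.00 ✓; |UZ| = 21.80 ✓; ∠(AZ, ZU) = 90.00° ✓; |AZ| = 12.50 ✓; bearing(A→W) − bearing(A→Z) = 66.00° ✓; |AW| = 12.50 ✓; ∠(AW, WJ) = 86.30° ✗; |WJ| = 38.00 ✓.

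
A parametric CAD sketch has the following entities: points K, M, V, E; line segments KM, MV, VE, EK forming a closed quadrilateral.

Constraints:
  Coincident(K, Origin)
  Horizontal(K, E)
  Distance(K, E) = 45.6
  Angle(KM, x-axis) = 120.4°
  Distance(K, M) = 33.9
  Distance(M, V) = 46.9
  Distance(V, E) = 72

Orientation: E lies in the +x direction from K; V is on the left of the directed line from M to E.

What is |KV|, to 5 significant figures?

65.992

K is at the origin; K and E share the same y with |KE| = 45.6 and E in +x, so E = (45.6, 0). KM runs at 120.4° with |KM| = 33.9, so M = (-17.155, 29.239). V is determined by |MV| = 46.9 and |VE| = 72.0 together: it lies at the intersection of circle(M, 46.9) and circle(E, 72.0). With |ME| = 69.232, the foot of the radical line on ME is 13.062 from M and the perpendicular offset is √(46.9² − 13.062²) = 45.044. Taking the left-of-ME solution: V = (13.710, 64.552).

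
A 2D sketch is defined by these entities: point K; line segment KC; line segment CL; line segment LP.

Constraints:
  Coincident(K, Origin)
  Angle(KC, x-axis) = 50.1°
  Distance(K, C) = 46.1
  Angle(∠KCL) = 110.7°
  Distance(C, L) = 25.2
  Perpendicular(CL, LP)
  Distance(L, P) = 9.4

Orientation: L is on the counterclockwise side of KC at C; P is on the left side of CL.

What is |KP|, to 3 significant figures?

53.5

K is at the origin; KC runs at 50.1° with length 46.1, so C = 46.1·(cos 50.1°, sin 50.1°) = (29.6, 35.4). ∠KCL = 110.7°, so CL runs at 50.1° + (180° − 110.7°) = 119° from the x-axis; with |CL| = 25.2, L = C + 25.2·(cos 119°, sin 119°) = (17.2, 57.3). The perpendicularity gives LP at right angles to CL; with |LP| = 9.4 on the left of CL, P = L + 9.4·(-0.871, -0.491) = (9.01, 52.7). Then |KP| = |P − K| = 53.5.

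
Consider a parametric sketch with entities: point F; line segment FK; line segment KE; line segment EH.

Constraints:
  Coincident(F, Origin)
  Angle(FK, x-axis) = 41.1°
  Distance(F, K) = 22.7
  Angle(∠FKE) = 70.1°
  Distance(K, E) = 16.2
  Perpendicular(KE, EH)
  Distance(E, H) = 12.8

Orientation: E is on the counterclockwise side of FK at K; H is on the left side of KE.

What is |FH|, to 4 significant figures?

12.03

∠FKE = 70.1°, so KE runs at 41.1° + (180° − 70.1°) = 151.0° from the x-axis; with |KE| = 16.2, E = K + 16.2·(cos 151.0°, sin 151.0°) = (2.937, 22.78). The perpendicularity gives EH at right angles to KE; with |EH| = 12.8 on the left of KE, H = E + 12.8·(-0.4848, -0.8746) = (-3.269, 11.58). Then |FH| = |H − F| = 12.03.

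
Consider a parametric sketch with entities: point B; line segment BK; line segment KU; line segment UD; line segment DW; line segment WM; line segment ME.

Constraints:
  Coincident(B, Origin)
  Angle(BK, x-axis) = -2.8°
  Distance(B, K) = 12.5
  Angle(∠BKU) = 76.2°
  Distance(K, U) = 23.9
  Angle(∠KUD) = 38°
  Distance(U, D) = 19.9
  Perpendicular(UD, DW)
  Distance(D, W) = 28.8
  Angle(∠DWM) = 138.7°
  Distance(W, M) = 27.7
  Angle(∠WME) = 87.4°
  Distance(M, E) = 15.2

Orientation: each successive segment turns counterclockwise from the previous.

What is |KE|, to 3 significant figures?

37.2

B is at the origin; BK runs at -2.8° with length 12.5, so K = (12.5, -0.611). ∠BKU = 76.2° gives KU at 101° from the x-axis; with |KU| = 23.9, U = (7.92, 22.9). ∠KUD = 38.0° gives UD at -117° from the x-axis; with |UD| = 19.9, D = (-1.11, 5.12). The perpendicularity gives DW at right angles to UD, so DW runs at -27.0°; with |DW| = 28.8, W = (24.6, -7.96). ∠DWM = 138.7° gives WM at 14.3° from the x-axis; with |WM| = 27.7, M = (51.4, -1.11). ∠WME = 87.4° gives ME at 107° from the x-axis; with |ME| = 15.2, E = (47.0, 13.4). Then |KE| = |E − K| = 37.2.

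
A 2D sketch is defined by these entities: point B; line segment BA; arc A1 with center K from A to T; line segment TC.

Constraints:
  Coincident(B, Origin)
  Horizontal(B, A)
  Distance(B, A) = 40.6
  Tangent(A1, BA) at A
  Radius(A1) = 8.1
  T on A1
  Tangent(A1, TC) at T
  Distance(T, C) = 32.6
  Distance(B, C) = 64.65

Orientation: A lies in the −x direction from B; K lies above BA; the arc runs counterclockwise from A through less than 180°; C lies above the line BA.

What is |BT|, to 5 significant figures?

35.869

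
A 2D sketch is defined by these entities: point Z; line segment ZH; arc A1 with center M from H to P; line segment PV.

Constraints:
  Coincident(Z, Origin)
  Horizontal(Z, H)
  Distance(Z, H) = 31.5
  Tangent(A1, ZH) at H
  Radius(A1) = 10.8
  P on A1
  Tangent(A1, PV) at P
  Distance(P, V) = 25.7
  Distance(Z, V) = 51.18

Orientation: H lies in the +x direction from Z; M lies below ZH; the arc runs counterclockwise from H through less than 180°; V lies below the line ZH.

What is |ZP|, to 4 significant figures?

26.95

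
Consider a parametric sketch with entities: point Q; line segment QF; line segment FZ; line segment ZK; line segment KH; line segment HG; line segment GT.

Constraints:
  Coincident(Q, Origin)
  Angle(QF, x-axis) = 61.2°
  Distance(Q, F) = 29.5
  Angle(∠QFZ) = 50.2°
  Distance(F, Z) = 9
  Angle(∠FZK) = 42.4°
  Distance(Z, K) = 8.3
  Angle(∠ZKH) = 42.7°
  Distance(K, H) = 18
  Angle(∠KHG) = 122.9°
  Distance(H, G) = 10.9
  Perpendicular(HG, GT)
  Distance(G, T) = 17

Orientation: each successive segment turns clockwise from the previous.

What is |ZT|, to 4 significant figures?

13.24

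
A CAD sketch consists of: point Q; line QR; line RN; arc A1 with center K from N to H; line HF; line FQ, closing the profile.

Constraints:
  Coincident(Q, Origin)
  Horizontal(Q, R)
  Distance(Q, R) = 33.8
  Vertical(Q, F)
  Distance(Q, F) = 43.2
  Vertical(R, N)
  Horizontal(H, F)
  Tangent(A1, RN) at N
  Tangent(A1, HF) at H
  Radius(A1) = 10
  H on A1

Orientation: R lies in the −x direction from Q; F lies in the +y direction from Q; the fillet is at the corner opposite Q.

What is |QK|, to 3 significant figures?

40.8

Q is at the origin; QR is horizontal with |QR| = 33.8 and R on the −x side, so R = (-33.8, 0.00). Q and F share the same x with |QF| = 43.2 and F on the +y side, so F = (0.00, 43.2). The virtual corner opposite Q is at (-33.8, 43.2). A1 meets RN tangentially, so KN is at right angles to RN and tangency of A1 to HF means the radius KH is perpendicular to HF, with radius 10.0, so the center K sits 10.0 in from both sides at K = (-23.8, 33.2). Then |QK| = |K − Q| = 40.8.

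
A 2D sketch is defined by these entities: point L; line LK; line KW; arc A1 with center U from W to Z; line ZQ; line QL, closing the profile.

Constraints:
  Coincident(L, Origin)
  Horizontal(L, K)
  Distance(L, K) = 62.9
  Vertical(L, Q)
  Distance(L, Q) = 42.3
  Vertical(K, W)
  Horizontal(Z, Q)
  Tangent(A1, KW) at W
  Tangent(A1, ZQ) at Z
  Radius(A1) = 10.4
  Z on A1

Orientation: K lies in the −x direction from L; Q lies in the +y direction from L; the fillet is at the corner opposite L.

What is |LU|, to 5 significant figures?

61.432

L is at the origin; L and K share the same y with |LK| = 62.9 and K on the −x side, so K = (-62.900, 0.0000). LQ is vertical with |LQ| = 42.3 and Q on the +y side, so Q = (0.0000, 42.300). The virtual corner opposite L is at (-62.900, 42.300). Since A1 is tangent to KW there, UW ⟂ KW and since A1 is tangent to ZQ there, UZ ⟂ ZQ, with radius 10.4, so the center U sits 10.4 in from both sides at U = (-52.500, 31.900). Then |LU| = |U − L| = 61.432.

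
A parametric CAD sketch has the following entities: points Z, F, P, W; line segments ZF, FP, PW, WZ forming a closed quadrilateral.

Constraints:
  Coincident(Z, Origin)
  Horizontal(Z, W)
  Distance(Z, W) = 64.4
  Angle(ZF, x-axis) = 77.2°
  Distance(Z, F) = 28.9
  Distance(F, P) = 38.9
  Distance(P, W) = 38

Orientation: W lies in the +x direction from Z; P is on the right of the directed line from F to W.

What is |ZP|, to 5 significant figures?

27.189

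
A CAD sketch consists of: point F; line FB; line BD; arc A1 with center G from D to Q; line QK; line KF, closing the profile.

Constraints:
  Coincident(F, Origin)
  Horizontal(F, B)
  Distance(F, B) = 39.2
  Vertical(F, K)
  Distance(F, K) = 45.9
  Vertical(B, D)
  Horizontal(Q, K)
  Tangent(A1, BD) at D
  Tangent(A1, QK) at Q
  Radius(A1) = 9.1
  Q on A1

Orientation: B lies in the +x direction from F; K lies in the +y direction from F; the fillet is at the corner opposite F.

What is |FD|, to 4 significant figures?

53.77

F is at the origin; FB is horizontal with |FB| = 39.2 and B on the +x side, so B = (39.20, 0.000). F and K share the same x with |FK| = 45.9 and K on the +y side, so K = (0.000, 45.90). The virtual corner opposite F is at (39.20, 45.90). A1 meets BD tangentially, so GD is at right angles to BD and tangency of A1 to QK means the radius GQ is perpendicular to QK, with radius 9.1, so the center G sits 9.1 in from both sides at G = (30.10, 36.80). That places the tangent points at D = (39.20, 36.80) on BD and Q = (30.10, 45.90) on QK. Then |FD| = |D − F| = 53.77.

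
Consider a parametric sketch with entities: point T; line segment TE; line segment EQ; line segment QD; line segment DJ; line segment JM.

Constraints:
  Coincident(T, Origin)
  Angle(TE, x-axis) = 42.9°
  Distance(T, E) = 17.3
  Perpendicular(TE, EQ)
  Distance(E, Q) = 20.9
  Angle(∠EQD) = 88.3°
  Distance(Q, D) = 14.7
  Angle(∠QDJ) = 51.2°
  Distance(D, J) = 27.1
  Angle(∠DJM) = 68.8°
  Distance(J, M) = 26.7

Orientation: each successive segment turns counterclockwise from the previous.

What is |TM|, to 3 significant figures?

40.3

T is at the origin; TE runs at 42.9° with length 17.3, so E = (12.7, 11.8). The perpendicularity gives EQ at right angles to TE, so EQ runs at 133°; with |EQ| = 20.9, Q = (-1.55, 27.1). ∠EQD = 88.3° gives QD at -135° from the x-axis; with |QD| = 14.7, D = (-12.0, 16.8). ∠QDJ = 51.2° gives DJ at -6.60° from the x-axis; with |DJ| = 27.1, J = (14.9, 13.7). ∠DJM = 68.8° gives JM at 105° from the x-axis; with |JM| = 26.7, M = (8.17, 39.5). Then |TM| = |M − T| = 40.3.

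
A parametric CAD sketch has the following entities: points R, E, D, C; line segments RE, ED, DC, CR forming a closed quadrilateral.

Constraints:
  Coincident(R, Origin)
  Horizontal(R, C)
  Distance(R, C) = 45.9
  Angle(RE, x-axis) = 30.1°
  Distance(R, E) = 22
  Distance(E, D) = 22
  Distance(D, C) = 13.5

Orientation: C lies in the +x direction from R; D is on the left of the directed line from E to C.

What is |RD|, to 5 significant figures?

42.864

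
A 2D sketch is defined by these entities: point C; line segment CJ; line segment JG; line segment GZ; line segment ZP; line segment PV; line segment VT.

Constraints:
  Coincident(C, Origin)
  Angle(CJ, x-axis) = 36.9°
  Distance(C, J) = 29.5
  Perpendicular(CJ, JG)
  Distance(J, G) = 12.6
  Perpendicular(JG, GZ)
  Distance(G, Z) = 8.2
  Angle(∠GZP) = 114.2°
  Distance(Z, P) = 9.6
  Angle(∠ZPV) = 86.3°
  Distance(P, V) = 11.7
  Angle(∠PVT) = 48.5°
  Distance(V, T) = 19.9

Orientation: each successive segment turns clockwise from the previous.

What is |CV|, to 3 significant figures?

28.3

∠GZP = 114.2° gives ZP at 151° from the x-axis; with |ZP| = 9.6, P = (16.2, 7.35). ∠ZPV = 86.3° gives PV at 57.4° from the x-axis; with |PV| = 11.7, V = (22.5, 17.2). Then |CV| = |V − C| = 28.3.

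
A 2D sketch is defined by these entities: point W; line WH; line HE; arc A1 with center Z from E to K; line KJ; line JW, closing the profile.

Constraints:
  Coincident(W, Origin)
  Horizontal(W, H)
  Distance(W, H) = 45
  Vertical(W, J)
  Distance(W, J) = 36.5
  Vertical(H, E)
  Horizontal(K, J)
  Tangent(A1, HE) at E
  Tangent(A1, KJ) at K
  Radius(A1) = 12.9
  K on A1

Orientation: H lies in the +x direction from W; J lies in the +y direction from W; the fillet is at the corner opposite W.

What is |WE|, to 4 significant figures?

50.81

W is at the origin; W and H share the same y with |WH| = 45.0 and H on the +x side, so H = (45.00, 0.000). WJ is vertical with |WJ| = 36.5 and J on the +y side, so J = (0.000, 36.50). The virtual corner opposite W is at (45.00, 36.50). A1 meets HE tangentially, so ZE is at right angles to HE and the tangent condition forces ZK to be normal to KJ, with radius 12.9, so the center Z sits 12.9 in from both sides at Z = (32.10, 23.60). That places the tangent points at E = (45.00, 23.60) on HE and K = (32.10, 36.50) on KJ. Then |WE| = |E − W| = 50.81.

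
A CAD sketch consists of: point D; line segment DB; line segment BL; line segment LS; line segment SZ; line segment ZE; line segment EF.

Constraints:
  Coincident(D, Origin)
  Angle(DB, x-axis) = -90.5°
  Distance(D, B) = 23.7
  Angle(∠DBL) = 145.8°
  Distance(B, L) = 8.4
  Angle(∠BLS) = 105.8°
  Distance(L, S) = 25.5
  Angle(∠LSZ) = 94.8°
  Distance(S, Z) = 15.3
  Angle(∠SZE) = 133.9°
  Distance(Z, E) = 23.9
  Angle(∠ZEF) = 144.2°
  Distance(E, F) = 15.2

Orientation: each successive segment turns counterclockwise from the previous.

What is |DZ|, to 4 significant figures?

26.47

D is at the origin; DB runs at -90.5° with length 23.7, so B = (-0.2068, -23.70). ∠DBL = 145.8° gives BL at -56.30° from the x-axis; with |BL| = 8.4, L = (4.454, -30.69). ∠BLS = 105.8° gives LS at 17.90° from the x-axis; with |LS| = 25.5, S = (28.72, -22.85). ∠LSZ = 94.8° gives SZ at 103.1° from the x-axis; with |SZ| = 15.3, Z = (25.25, -7.948). Then |DZ| = |Z − D| = 26.47.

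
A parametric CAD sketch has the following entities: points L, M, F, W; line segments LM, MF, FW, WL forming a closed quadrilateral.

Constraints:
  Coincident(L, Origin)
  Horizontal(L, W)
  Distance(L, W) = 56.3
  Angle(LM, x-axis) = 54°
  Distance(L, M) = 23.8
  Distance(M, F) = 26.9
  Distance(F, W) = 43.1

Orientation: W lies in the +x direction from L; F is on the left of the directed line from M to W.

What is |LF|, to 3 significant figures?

50.4

L is at the origin; L and W share the same y with |LW| = 56.3 and W in +x, so W = (56.3, 0). LM runs at 54.0° with |LM| = 23.8, so M = (14.0, 19.3). F is determined by |MF| = 26.9 and |FW| = 43.1 together: it lies at the intersection of circle(M, 26.9) and circle(W, 43.1). With |MW| = 46.5, the foot of the radical line on MW is 11.0 from M and the perpendicular offset is √(26.9² − 11.0²) = 24.5. Taking the left-of-MW solution: F = (34.2, 37.0).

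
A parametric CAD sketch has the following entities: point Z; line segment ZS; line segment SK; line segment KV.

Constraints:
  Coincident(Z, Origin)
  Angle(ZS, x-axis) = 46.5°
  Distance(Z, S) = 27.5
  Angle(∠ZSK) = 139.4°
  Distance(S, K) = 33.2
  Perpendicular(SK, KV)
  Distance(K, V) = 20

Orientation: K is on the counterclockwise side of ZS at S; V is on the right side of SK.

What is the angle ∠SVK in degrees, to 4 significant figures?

58.93°

Z is at the origin; ZS runs at 46.5° with length 27.5, so S = 27.5·(cos 46.5°, sin 46.5°) = (18.93, 19.95). ∠ZSK = 139.4°, so SK runs at 46.5° + (180° − 139.4°) = 87.10° from the x-axis; with |SK| = 33.2, K = S + 33.2·(cos 87.10°, sin 87.10°) = (20.61, 53.11). SK ⟂ KV; with |KV| = 20.0 on the right of SK, V = K + 20.0·(0.9987, -0.05059) = (40.58, 52.09). Then cos ∠SVK = VS·VK / (|VS||VK|), giving 58.93°.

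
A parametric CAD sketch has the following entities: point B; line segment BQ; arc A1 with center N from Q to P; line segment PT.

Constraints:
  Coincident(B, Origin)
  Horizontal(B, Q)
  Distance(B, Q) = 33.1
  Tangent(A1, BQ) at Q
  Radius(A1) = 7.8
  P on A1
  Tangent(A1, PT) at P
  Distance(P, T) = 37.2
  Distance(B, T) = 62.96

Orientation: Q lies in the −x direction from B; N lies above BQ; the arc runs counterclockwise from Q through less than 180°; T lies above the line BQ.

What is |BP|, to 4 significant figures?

28.87

B is at the origin; BQ is horizontal with |BQ| = 33.1 and Q on the −x side, so Q = (-33.10, 0.000). Since A1 is tangent to BQ there, NQ ⟂ BQ, so N = Q + (0, 7.8) = (-33.10, 7.800). Since NP ⟂ PT (tangency), |NT| = √(7.8² + 37.2²) = 38.01 regardless of where P sits on A1. So T lies on both circle(B, 62.96) and circle(N, 38.01); the above-BQ intersection is T = (-45.20, 43.83). P is the foot of the tangent from T: P = (-26.37, 11.75).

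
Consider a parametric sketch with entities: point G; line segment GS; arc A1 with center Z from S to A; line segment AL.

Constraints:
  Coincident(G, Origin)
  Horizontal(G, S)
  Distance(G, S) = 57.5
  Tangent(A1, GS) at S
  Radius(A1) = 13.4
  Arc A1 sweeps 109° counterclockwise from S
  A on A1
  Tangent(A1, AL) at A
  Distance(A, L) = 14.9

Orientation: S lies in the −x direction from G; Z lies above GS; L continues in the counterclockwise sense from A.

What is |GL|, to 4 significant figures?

59.01

G is at the origin; GS is horizontal with |GS| = 57.5 and S on the −x side, so S = (-57.50, 0.000). A1 meets GS tangentially, so ZS is at right angles to GS, so Z = S + (0, 13.4) = (-57.50, 13.40). On A1, S sits at bearing -90° from Z; a 109° counterclockwise sweep puts A at bearing 19°, so A = Z + 13.4·(cos 19°, sin 19°) = (-44.83, 17.76). The tangent condition forces ZA to be normal to AL, so AL runs along (−sin 19°, cos 19°); with |AL| = 14.9, L = (-49.68, 31.85). Then |GL| = |L − G| = 59.01.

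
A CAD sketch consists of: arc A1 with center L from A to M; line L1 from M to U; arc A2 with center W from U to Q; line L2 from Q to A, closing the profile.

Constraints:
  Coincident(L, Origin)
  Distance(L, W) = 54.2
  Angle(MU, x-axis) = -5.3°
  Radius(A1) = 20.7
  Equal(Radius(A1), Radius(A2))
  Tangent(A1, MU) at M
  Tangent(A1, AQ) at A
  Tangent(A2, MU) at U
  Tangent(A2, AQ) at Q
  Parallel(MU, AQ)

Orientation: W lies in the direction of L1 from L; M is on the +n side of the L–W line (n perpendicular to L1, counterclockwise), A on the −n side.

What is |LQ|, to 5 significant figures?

58.018

The slot axis is L1's direction at -5.3°, so u = (cos -5.3°, sin -5.3°) = (0.99572, -0.092371) and n = (−sin -5.3°, cos -5.3°) = (0.092371, 0.99572). L is at the origin and W lies 54.2 along u from L, so W = 54.2·u = (53.968, -5.0065). Tangency of A1 to both parallel lines with radius 20.7 puts M and A at L ± 20.7·n: M = (1.9121, 20.612), A = (-1.9121, -20.612). Equal radii place U and Q the same way about W: U = W + 20.7·n = (55.880, 15.605), Q = W − 20.7·n = (52.056, -25.618). Then |LQ| = |Q − L| = 58.018.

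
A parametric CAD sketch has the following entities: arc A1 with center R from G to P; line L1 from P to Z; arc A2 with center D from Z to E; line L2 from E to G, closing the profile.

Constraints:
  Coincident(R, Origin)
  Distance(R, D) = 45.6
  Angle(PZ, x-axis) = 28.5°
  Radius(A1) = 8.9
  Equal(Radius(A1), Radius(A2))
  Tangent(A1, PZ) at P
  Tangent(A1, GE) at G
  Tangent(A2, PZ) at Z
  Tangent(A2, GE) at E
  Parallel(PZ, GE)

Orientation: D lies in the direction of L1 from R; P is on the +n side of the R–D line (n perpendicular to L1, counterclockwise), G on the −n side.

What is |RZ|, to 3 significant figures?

46.5

Tangency of A1 to both parallel lines with radius 8.9 puts P and G at R ± 8.9·n: P = (-4.25, 7.82), G = (4.25, -7.82). Equal radii place Z and E the same way about D: Z = D + 8.9·n = (35.8, 29.6), E = D − 8.9·n = (44.3, 13.9). Then |RZ| = |Z − R| = 46.5.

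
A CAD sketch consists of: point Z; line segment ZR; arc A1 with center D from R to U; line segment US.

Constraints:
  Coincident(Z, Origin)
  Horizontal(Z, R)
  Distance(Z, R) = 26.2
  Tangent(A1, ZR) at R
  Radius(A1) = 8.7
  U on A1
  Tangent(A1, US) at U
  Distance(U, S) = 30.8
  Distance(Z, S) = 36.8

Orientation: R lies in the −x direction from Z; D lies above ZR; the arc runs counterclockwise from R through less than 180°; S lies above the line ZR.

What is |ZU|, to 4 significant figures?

18.91

Checks: |DU| = 8.700 ✓; ∠(DU, US) = 90.00° ✓; |US| = 30.80 ✓; |ZS| = 36.80 ✓.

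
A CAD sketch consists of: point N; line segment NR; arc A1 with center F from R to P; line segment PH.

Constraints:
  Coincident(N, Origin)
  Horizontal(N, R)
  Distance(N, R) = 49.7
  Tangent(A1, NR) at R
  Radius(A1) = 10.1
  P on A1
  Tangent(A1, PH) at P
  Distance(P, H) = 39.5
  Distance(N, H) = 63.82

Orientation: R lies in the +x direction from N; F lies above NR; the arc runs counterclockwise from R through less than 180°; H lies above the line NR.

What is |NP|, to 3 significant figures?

60.5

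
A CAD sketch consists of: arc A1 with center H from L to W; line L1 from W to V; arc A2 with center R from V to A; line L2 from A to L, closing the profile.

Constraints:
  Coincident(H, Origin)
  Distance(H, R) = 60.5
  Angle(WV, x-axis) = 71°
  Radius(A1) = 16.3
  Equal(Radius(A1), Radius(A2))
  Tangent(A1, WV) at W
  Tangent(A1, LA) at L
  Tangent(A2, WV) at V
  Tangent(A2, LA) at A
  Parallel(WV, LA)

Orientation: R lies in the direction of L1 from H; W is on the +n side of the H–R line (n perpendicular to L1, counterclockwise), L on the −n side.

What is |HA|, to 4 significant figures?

62.66

Tangency of A1 to both parallel lines with radius 16.3 puts W and L at H ± 16.3·n: W = (-15.41, 5.307), L = (15.41, -5.307). Equal radii place V and A the same way about R: V = R + 16.3·n = (4.285, 62.51), A = R − 16.3·n = (35.11, 51.90). Then |HA| = |A − H| = 62.66.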